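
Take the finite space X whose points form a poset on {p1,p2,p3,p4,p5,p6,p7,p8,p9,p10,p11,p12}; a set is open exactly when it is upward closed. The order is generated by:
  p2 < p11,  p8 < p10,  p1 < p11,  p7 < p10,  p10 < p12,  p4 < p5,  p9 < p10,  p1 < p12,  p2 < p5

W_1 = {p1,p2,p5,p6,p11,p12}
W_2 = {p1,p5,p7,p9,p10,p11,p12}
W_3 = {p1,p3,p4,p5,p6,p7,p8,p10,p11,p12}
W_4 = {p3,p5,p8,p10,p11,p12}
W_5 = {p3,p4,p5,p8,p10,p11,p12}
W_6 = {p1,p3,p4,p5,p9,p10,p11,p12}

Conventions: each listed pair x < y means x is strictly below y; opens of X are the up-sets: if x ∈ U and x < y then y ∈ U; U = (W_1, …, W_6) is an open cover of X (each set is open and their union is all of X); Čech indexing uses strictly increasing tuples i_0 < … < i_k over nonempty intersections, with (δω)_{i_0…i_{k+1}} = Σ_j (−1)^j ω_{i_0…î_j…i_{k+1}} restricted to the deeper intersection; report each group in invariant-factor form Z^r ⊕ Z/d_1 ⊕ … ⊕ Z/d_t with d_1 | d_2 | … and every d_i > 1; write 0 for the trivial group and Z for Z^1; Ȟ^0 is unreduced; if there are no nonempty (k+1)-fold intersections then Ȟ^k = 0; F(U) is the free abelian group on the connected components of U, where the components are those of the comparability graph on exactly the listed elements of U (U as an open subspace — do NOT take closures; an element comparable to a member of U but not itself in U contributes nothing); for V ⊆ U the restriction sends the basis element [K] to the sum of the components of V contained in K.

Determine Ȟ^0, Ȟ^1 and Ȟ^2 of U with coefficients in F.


Ȟ^0(U;F) ≅ Z^3, Ȟ^1(U;F) ≅ 0, Ȟ^2(U;F) ≅ 0

intersection data:
  W12={p1,p5,p11,p12} W13={p1,p5,p6,p11,p12} W14={p5,p11,p12} W15={p5,p11,p12} W16={p1,p5,p11,p12} W23={p1,p5,p7,p10,p11,p12} W24={p5,p10,p11,p12} W25={p5,p10,p11,p12} W26={p1,p5,p9,p10,p11,p12} W34={p3,p5,p8,p10,p11,p12} W35={p3,p4,p5,p8,p10,p11,p12} W36={p1,p3,p4,p5,p10,p11,p12} W45={p3,p5,p8,p10,p11,p12} W46={p3,p5,p10,p11,p12} W56={p3,p4,p5,p10,p11,p12}
  W123={p1,p5,p11,p12} W124={p5,p11,p12} W125={p5,p11,p12} W126={p1,p5,p11,p12} W134={p5,p11,p12} W135={p5,p11,p12} W136={p1,p5,p11,p12} W145={p5,p11,p12} W146={p5,p11,p12} W156={p5,p11,p12} W234={p5,p10,p11,p12} W235={p5,p10,p11,p12} W236={p1,p5,p10,p11,p12} W245={p5,p10,p11,p12} W246={p5,p10,p11,p12} W256={p5,p10,p11,p12} W345={p3,p5,p8,p10,p11,p12} W346={p3,p5,p10,p11,p12} W356={p3,p4,p5,p10,p11,p12} W456={p3,p5,p10,p11,p12}
  W1234={p5,p11,p12} W1235={p5,p11,p12} W1236={p1,p5,p11,p12} W1245={p5,p11,p12} W1246={p5,p11,p12} W1256={p5,p11,p12} W1345={p5,p11,p12} W1346={p5,p11,p12} W1356={p5,p11,p12} W1456={p5,p11,p12} W2345={p5,p10,p11,p12} W2346={p5,p10,p11,p12} W2356={p5,p10,p11,p12} W2456={p5,p10,p11,p12} W3456={p3,p5,p10,p11,p12}
  W12345={p5,p11,p12} W12346={p5,p11,p12} W12356={p5,p11,p12} W12456={p5,p11,p12} W13456={p5,p11,p12} W23456={p5,p10,p11,p12}
  W123456={p5,p11,p12}
components per intersection:
  W1: {p1,p2,p5,p11,p12} {p6}
  W2: {p1,p7,p9,p10,p11,p12} {p5}
  W3: {p1,p7,p8,p10,p11,p12} {p3} {p4,p5} {p6}
  W4: {p3} {p5} {p8,p10,p12} {p11}
  W5: {p3} {p4,p5} {p8,p10,p12} {p11}
  W6: {p1,p9,p10,p11,p12} {p3} {p4,p5}
  W12: {p1,p11,p12} {p5}
  W13: {p1,p11,p12} {p5} {p6}
  W14: {p5} {p11} {p12}
  W15: {p5} {p11} {p12}
  W16: {p1,p11,p12} {p5}
  W23: {p1,p7,p10,p11,p12} {p5}
  W24: {p5} {p10,p12} {p11}
  W25: {p5} {p10,p12} {p11}
  W26: {p1,p9,p10,p11,p12} {p5}
  W34: {p3} {p5} {p8,p10,p12} {p11}
  W35: {p3} {p4,p5} {p8,p10,p12} {p11}
  W36: {p1,p10,p11,p12} {p3} {p4,p5}
  W45: {p3} {p5} {p8,p10,p12} {p11}
  W46: {p3} {p5} {p10,p12} {p11}
  W56: {p3} {p4,p5} {p10,p12} {p11}
  W123: {p1,p11,p12} {p5}
  W124: {p5} {p11} {p12}
  W125: {p5} {p11} {p12}
  W126: {p1,p11,p12} {p5}
  W134: {p5} {p11} {p12}
  W135: {p5} {p11} {p12}
  W136: {p1,p11,p12} {p5}
  W145: {p5} {p11} {p12}
  W146: {p5} {p11} {p12}
  W156: {p5} {p11} {p12}
  W234: {p5} {p10,p12} {p11}
  W235: {p5} {p10,p12} {p11}
  W236: {p1,p10,p11,p12} {p5}
  W245: {p5} {p10,p12} {p11}
  W246: {p5} {p10,p12} {p11}
  W256: {p5} {p10,p12} {p11}
  W345: {p3} {p5} {p8,p10,p12} {p11}
  W346: {p3} {p5} {p10,p12} {p11}
  W356: {p3} {p4,p5} {p10,p12} {p11}
  W456: {p3} {p5} {p10,p12} {p11}
  W1234: {p5} {p11} {p12}
  W1235: {p5} {p11} {p12}
  W1236: {p1,p11,p12} {p5}
  W1245: {p5} {p11} {p12}
  W1246: {p5} {p11} {p12}
  W1256: {p5} {p11} {p12}
  W1345: {p5} {p11} {p12}
  W1346: {p5} {p11} {p12}
  W1356: {p5} {p11} {p12}
  W1456: {p5} {p11} {p12}
  W2345: {p5} {p10,p12} {p11}
  W2346: {p5} {p10,p12} {p11}
  W2356: {p5} {p10,p12} {p11}
  W2456: {p5} {p10,p12} {p11}
  W3456: {p3} {p5} {p10,p12} {p11}
  W12345: {p5} {p11} {p12}
  W12346: {p5} {p11} {p12}
  W12356: {p5} {p11} {p12}
  W12456: {p5} {p11} {p12}
  W13456: {p5} {p11} {p12}
  W23456: {p5} {p10,p12} {p11}
  W123456: {p5} {p11} {p12}
C dims 19,46,60,45; δ0: rk 16, SNF 1^16; δ1: rk 30, SNF 1^30; δ2: rk 30, SNF 1^30
Ȟ^0 = (19 − 16) − 0 = 3, so Ȟ^0 ≅ Z^3
Ȟ^1 = (46 − 30) − 16 = 0, so Ȟ^1 ≅ 0
Ȟ^2 = (60 − 30) − 30 = 0, so Ȟ^2 ≅ 0


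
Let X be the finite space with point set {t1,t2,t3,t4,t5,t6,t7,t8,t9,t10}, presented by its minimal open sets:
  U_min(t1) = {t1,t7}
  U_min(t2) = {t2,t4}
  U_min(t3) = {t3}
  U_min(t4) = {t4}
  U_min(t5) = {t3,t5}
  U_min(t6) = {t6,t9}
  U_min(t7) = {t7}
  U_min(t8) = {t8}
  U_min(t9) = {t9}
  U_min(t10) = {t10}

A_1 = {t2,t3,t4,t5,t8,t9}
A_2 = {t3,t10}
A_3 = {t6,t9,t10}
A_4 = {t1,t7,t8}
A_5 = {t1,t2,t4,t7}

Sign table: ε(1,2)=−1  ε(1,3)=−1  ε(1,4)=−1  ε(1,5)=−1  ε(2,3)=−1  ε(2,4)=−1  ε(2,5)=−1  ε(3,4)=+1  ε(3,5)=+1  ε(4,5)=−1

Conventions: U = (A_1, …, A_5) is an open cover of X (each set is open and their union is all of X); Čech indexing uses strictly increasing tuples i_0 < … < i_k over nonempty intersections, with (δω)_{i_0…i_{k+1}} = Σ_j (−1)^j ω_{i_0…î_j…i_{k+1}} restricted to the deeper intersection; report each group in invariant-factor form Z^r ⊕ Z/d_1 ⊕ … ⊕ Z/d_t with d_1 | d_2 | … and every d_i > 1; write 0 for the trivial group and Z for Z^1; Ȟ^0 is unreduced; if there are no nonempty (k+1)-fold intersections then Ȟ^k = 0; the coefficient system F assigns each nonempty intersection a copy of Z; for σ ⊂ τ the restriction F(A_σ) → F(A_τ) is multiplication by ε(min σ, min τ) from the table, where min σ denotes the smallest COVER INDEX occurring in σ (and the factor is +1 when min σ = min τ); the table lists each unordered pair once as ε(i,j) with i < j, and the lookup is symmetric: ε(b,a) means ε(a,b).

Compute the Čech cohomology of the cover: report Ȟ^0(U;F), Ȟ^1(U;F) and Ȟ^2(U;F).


Ȟ^0 = 0,  Ȟ^1 = Z ⊕ Z/2,  Ȟ^2 = 0

nonempty overlaps:
  A12={t3} A13={t9} A14={t8} A15={t2,t4} A23={t10} A45={t1,t7}
C dims 5,6; δ0: rk 5, SNF 1^4·2
degree 0: 5−5−0 = 0 → Ȟ^0 ≅ 0
degree 1: 6−0−5 = 1 plus torsion [2] → Ȟ^1 ≅ Z ⊕ Z/2
degree 2: 0−0−0 = 0 → Ȟ^2 ≅ 0


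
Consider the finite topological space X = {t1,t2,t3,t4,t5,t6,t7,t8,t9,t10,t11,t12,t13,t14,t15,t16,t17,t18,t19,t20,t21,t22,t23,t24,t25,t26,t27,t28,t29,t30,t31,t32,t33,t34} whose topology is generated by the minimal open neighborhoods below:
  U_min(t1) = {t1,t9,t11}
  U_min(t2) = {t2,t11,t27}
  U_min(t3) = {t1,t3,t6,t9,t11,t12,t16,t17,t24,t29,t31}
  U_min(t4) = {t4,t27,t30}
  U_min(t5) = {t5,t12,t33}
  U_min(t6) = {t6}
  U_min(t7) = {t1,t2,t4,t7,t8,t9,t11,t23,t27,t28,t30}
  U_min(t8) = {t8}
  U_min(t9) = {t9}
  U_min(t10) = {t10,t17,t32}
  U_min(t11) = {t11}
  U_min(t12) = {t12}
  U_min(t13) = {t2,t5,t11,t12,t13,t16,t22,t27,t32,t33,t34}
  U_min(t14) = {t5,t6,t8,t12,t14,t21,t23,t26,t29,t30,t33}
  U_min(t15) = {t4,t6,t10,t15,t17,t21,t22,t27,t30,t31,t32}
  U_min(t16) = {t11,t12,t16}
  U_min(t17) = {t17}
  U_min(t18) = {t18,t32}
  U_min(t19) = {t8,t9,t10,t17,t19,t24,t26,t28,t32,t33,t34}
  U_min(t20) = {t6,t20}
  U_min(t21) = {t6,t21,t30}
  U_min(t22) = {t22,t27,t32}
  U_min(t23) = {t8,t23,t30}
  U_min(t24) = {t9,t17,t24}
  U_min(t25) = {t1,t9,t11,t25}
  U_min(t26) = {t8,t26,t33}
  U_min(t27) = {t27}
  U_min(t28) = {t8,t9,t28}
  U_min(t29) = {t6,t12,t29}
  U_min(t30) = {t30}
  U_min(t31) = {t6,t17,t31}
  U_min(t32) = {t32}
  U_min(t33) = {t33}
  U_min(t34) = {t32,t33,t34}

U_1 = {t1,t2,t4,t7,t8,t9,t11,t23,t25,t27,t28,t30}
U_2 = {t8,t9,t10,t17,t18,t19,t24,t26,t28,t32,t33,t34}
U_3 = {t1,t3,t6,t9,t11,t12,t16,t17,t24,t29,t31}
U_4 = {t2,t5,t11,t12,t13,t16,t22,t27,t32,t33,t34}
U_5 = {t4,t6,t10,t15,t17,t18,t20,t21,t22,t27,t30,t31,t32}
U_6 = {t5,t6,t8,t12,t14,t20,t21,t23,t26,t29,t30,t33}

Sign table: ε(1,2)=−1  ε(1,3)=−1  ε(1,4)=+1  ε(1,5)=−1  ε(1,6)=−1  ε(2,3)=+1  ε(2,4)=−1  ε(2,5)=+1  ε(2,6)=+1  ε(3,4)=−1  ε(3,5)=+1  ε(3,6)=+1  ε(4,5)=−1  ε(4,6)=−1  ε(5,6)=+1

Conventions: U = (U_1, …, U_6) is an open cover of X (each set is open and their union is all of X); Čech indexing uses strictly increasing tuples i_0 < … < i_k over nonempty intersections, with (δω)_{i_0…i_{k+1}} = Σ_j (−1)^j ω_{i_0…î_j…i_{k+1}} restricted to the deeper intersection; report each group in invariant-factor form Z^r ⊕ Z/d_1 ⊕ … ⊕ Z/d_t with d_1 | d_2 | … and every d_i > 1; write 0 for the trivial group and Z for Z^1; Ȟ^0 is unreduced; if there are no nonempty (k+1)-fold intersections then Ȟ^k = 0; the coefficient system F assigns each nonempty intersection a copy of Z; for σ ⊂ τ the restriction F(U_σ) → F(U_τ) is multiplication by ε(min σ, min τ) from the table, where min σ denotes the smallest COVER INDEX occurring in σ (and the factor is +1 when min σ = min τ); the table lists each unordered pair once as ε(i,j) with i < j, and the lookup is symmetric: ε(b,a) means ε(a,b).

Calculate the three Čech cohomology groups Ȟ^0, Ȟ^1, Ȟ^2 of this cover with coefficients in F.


Ȟ^0 ≅ Z; Ȟ^1 ≅ 0; Ȟ^2 ≅ Z/2

nerve simplices:
  U12={t8,t9,t28} U13={t1,t9,t11} U14={t2,t11,t27} U15={t4,t27,t30} U16={t8,t23,t30} U23={t9,t17,t24} U24={t32,t33,t34} U25={t10,t17,t18,t32} U26={t8,t26,t33} U34={t11,t12,t16} U35={t6,t17,t31} U36={t6,t12,t29} U45={t22,t27,t32} U46={t5,t12,t33} U56={t6,t20,t21,t30}
  U123={t9} U126={t8} U134={t11} U145={t27} U156={t30} U235={t17} U245={t32} U246={t33} U346={t12} U356={t6}
C dims 6,15,10; δ0: rk 5, SNF 1^5; δ1: rk 10, SNF 1^9·2
degree 0: 6−5−0 = 1 → Ȟ^0 ≅ Z
degree 1: 15−10−5 = 0 → Ȟ^1 ≅ 0
degree 2: 10−0−10 = 0 plus torsion [2] → Ȟ^2 ≅ Z/2


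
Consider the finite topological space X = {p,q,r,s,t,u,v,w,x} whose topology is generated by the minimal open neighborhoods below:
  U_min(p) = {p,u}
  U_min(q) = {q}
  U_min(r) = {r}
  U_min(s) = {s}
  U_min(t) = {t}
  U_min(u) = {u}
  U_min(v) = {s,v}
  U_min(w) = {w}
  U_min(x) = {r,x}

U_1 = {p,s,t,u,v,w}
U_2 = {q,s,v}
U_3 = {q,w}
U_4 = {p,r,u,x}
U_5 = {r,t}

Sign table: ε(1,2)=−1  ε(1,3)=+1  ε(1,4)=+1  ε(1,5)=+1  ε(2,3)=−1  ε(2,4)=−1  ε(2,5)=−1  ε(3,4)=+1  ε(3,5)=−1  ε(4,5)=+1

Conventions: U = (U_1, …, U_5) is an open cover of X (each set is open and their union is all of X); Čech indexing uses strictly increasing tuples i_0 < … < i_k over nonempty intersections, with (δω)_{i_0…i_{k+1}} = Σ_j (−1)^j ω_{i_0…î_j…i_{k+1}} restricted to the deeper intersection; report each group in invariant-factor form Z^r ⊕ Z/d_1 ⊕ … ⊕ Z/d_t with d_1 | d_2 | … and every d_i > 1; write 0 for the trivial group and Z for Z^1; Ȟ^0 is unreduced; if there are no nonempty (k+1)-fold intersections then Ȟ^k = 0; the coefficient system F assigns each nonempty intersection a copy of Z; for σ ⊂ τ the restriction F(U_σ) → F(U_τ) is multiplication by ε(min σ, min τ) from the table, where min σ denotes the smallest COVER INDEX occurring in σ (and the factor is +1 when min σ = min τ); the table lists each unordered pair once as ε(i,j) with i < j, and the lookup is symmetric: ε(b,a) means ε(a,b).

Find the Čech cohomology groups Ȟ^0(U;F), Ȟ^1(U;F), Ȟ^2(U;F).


nerve simplices:
  U12={s,v} U13={w} U14={p,u} U15={t} U23={q} U45={r}
C dims 5,6; δ0: rk 4, SNF 1^4
degree 0: 5−4−0 = 1 → Ȟ^0 ≅ Z
degree 1: 6−0−4 = 2 → Ȟ^1 ≅ Z^2
degree 2: 0−0−0 = 0 → Ȟ^2 ≅ 0

Ȟ^0 ≅ Z,  Ȟ^1 ≅ Z^2,  Ȟ^2 ≅ 0


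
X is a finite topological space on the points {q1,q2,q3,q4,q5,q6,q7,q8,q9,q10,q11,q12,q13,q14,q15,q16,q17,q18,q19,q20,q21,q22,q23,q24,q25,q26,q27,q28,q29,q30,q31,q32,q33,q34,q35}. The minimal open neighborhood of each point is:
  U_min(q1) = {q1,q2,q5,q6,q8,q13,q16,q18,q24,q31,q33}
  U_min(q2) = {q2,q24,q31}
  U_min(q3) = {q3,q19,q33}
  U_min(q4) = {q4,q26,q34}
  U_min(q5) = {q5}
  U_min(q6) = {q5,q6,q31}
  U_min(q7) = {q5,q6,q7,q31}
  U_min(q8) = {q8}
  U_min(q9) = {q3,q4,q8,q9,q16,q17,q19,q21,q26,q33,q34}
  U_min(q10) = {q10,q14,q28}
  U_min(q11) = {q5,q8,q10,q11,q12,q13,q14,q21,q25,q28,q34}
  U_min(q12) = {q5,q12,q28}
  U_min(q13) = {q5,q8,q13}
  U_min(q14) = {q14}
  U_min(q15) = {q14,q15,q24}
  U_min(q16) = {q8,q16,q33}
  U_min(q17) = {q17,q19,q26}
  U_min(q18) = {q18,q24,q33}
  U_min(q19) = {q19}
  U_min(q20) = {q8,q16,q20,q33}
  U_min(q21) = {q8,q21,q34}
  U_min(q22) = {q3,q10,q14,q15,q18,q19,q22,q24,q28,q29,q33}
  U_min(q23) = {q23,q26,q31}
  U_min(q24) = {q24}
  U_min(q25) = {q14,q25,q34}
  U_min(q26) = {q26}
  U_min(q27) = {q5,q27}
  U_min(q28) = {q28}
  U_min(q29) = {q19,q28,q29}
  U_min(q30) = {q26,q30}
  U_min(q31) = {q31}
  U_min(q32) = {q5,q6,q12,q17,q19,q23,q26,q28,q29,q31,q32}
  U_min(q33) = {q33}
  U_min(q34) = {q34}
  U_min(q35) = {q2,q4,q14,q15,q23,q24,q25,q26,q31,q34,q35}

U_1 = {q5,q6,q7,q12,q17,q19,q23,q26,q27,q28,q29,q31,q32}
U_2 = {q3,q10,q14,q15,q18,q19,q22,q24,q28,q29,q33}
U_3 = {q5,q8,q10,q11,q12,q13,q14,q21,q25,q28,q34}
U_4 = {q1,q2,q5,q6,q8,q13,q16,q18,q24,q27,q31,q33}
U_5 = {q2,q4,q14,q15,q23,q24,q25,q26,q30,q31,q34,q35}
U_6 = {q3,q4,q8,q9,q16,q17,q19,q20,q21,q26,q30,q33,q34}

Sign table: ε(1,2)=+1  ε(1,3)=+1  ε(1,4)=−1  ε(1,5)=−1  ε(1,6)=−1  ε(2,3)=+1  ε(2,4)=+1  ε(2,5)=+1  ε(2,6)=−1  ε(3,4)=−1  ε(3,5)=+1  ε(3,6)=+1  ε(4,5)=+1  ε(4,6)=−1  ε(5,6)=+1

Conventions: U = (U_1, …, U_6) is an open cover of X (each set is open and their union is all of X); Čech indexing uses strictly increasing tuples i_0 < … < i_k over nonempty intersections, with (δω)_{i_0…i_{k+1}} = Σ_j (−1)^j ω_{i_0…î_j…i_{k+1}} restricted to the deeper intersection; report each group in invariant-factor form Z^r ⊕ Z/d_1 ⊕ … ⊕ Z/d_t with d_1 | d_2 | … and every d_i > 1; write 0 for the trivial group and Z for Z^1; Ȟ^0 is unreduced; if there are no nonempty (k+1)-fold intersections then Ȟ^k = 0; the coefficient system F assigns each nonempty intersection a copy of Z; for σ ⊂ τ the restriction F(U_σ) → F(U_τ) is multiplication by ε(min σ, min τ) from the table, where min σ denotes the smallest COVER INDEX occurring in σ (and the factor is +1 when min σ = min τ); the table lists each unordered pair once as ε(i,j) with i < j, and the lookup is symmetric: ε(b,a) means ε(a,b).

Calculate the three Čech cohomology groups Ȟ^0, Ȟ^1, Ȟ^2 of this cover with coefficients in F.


intersection data:
  U12={q19,q28,q29} U13={q5,q12,q28} U14={q5,q6,q27,q31} U15={q23,q26,q31} U16={q17,q19,q26} U23={q10,q14,q28} U24={q18,q24,q33} U25={q14,q15,q24} U26={q3,q19,q33} U34={q5,q8,q13} U35={q14,q25,q34} U36={q8,q21,q34} U45={q2,q24,q31} U46={q8,q16,q33} U56={q4,q26,q30,q34}
  U123={q28} U126={q19} U134={q5} U145={q31} U156={q26} U235={q14} U245={q24} U246={q33} U346={q8} U356={q34}
C dims 6,15,10; δ0: rk 6, SNF 1^5·2; δ1: rk 9, SNF 1^9
Ȟ^0 = (6 − 6) − 0 = 0, so Ȟ^0 ≅ 0
Ȟ^1 = (15 − 9) − 6 = 0 plus torsion [2], so Ȟ^1 ≅ Z/2
Ȟ^2 = (10 − 0) − 9 = 1, so Ȟ^2 ≅ Z

Ȟ^0 = 0; Ȟ^1 = Z/2; Ȟ^2 = Z


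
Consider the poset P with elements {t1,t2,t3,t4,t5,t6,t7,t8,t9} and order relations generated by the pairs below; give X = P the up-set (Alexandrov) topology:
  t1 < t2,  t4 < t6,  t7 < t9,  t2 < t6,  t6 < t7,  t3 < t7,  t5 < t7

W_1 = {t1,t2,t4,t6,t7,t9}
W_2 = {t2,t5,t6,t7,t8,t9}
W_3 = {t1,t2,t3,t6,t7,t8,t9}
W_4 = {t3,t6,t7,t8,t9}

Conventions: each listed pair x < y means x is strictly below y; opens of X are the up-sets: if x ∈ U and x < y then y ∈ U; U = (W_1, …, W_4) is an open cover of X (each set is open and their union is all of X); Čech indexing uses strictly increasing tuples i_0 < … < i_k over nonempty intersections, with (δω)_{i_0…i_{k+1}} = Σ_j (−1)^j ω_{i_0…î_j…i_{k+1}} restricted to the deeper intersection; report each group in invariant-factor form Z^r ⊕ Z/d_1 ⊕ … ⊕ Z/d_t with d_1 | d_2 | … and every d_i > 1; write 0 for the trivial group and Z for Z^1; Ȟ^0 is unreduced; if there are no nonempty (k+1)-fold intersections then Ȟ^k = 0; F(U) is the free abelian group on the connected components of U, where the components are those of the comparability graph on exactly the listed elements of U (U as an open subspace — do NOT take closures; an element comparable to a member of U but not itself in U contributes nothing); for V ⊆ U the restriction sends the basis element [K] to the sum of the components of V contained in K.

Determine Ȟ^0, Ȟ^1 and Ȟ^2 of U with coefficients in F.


cover nerve:
  W12={t2,t6,t7,t9} W13={t1,t2,t6,t7,t9} W14={t6,t7,t9} W23={t2,t6,t7,t8,t9} W24={t6,t7,t8,t9} W34={t3,t6,t7,t8,t9}
  W123={t2,t6,t7,t9} W124={t6,t7,t9} W134={t6,t7,t9} W234={t6,t7,t8,t9}
  W1234={t6,t7,t9}
components per intersection:
  W1: {t1,t2,t4,t6,t7,t9}
  W2: {t2,t5,t6,t7,t9} {t8}
  W3: {t1,t2,t3,t6,t7,t9} {t8}
  W4: {t3,t6,t7,t9} {t8}
  W12: {t2,t6,t7,t9}
  W13: {t1,t2,t6,t7,t9}
  W14: {t6,t7,t9}
  W23: {t2,t6,t7,t9} {t8}
  W24: {t6,t7,t9} {t8}
  W34: {t3,t6,t7,t9} {t8}
  W123: {t2,t6,t7,t9}
  W124: {t6,t7,t9}
  W134: {t6,t7,t9}
  W234: {t6,t7,t9} {t8}
  W1234: {t6,t7,t9}
C dims 7,9,5,1; δ0: rk 5, SNF 1^5; δ1: rk 4, SNF 1^4; δ2: rk 1, SNF 1^1
Ȟ^0: (7−5)−0=2 ⇒ Z^2
Ȟ^1: (9−4)−5=0 ⇒ 0
Ȟ^2: (5−1)−4=0 ⇒ 0

Ȟ^0 ≅ Z^2, Ȟ^1 ≅ 0 and Ȟ^2 ≅ 0


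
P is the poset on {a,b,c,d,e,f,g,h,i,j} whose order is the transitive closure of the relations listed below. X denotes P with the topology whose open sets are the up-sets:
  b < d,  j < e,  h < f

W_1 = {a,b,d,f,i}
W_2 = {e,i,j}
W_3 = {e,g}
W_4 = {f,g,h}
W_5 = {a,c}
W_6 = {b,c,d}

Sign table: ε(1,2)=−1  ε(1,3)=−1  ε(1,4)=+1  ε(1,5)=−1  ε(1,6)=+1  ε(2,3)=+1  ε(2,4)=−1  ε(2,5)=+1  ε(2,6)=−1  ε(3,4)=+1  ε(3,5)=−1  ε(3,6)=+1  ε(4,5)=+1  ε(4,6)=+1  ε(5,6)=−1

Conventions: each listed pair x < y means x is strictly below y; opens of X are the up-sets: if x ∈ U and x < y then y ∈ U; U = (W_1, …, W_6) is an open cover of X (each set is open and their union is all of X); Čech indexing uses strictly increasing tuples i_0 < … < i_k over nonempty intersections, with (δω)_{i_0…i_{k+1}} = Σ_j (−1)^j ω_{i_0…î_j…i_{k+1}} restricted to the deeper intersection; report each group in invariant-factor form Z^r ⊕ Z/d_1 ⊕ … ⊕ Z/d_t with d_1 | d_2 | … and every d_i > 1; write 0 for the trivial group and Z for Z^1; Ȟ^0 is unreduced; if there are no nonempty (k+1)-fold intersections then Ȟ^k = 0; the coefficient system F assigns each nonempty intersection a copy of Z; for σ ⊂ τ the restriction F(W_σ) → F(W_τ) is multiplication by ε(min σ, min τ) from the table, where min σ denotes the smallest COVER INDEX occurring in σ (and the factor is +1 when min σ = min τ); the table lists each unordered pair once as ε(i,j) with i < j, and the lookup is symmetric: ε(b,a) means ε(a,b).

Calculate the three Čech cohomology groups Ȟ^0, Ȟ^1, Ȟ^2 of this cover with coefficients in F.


nerve of the cover:
  W12={i} W14={f} W15={a} W16={b,d} W23={e} W34={g} W56={c}
C dims 6,7; δ0: rk 6, SNF 1^5·2
Ȟ^0 = (6 − 6) − 0 = 0, so Ȟ^0 ≅ 0
Ȟ^1 = (7 − 0) − 6 = 1 plus torsion [2], so Ȟ^1 ≅ Z ⊕ Z/2
Ȟ^2 = (0 − 0) − 0 = 0, so Ȟ^2 ≅ 0

Ȟ^0(U;F) ≅ 0,  Ȟ^1(U;F) ≅ Z ⊕ Z/2,  Ȟ^2(U;F) ≅ 0


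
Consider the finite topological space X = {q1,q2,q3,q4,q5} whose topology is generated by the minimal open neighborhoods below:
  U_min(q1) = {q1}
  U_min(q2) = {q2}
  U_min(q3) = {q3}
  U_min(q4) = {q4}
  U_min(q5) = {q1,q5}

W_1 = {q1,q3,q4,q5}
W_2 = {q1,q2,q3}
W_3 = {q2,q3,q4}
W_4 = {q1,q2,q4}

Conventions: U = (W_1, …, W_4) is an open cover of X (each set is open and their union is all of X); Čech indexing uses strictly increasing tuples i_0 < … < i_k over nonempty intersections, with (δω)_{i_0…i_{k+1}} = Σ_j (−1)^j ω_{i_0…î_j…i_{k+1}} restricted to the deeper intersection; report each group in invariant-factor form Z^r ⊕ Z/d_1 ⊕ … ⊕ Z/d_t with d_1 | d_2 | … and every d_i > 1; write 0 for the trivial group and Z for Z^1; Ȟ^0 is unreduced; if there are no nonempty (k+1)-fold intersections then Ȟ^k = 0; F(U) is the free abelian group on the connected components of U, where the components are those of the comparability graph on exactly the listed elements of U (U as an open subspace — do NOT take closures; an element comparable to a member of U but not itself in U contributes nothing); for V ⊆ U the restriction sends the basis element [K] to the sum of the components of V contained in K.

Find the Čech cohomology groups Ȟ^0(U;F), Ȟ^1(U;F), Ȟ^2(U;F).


Ȟ^0 ≅ Z^4,  Ȟ^1 ≅ 0,  Ȟ^2 ≅ 0

nonempty intersections:
  W12={q1,q3} W13={q3,q4} W14={q1,q4} W23={q2,q3} W24={q1,q2} W34={q2,q4}
  W123={q3} W124={q1} W134={q4} W234={q2}
components per intersection:
  W1: {q1,q5} {q3} {q4}
  W2: {q1} {q2} {q3}
  W3: {q2} {q3} {q4}
  W4: {q1} {q2} {q4}
  W12: {q1} {q3}
  W13: {q3} {q4}
  W14: {q1} {q4}
  W23: {q2} {q3}
  W24: {q1} {q2}
  W34: {q2} {q4}
  W123: {q3}
  W124: {q1}
  W134: {q4}
  W234: {q2}
C dims 12,12,4; δ0: rk 8, SNF 1^8; δ1: rk 4, SNF 1^4
Ȟ^0: (12−8)−0=4 ⇒ Z^4
Ȟ^1: (12−4)−8=0 ⇒ 0
Ȟ^2: (4−0)−4=0 ⇒ 0


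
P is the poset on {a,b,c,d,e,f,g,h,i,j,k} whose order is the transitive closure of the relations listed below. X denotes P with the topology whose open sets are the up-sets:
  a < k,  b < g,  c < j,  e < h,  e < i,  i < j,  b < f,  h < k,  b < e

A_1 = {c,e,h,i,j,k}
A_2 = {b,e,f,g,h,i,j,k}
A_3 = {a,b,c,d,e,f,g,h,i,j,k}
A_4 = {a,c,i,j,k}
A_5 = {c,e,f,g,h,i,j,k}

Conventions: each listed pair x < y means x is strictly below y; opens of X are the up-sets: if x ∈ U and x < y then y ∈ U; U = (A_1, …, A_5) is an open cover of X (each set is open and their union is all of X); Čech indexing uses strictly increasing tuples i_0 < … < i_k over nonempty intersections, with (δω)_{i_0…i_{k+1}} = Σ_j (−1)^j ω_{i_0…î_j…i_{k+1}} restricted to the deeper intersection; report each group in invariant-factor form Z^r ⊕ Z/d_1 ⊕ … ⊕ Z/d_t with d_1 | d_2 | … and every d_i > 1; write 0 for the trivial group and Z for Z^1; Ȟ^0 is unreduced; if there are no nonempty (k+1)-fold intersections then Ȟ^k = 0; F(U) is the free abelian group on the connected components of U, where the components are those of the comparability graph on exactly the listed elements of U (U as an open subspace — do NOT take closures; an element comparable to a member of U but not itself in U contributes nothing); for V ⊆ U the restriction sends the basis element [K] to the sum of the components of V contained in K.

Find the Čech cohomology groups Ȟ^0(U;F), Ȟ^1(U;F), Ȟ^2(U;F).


nerve simplices:
  A12={e,h,i,j,k} A13={c,e,h,i,j,k} A14={c,i,j,k} A15={c,e,h,i,j,k} A23={b,e,f,g,h,i,j,k} A24={i,j,k} A25={e,f,g,h,i,j,k} A34={a,c,i,j,k} A35={c,e,f,g,h,i,j,k} A45={c,i,j,k}
  A123={e,h,i,j,k} A124={i,j,k} A125={e,h,i,j,k} A134={c,i,j,k} A135={c,e,h,i,j,k} A145={c,i,j,k} A234={i,j,k} A235={e,f,g,h,i,j,k} A245={i,j,k} A345={c,i,j,k}
  A1234={i,j,k} A1235={e,h,i,j,k} A1245={i,j,k} A1345={c,i,j,k} A2345={i,j,k}
  A12345={i,j,k}
components per intersection:
  A1: {c,e,h,i,j,k}
  A2: {b,e,f,g,h,i,j,k}
  A3: {a,b,c,e,f,g,h,i,j,k} {d}
  A4: {a,k} {c,i,j}
  A5: {c,e,h,i,j,k} {f} {g}
  A12: {e,h,i,j,k}
  A13: {c,e,h,i,j,k}
  A14: {c,i,j} {k}
  A15: {c,e,h,i,j,k}
  A23: {b,e,f,g,h,i,j,k}
  A24: {i,j} {k}
  A25: {e,h,i,j,k} {f} {g}
  A34: {a,k} {c,i,j}
  A35: {c,e,h,i,j,k} {f} {g}
  A45: {c,i,j} {k}
  A123: {e,h,i,j,k}
  A124: {i,j} {k}
  A125: {e,h,i,j,k}
  A134: {c,i,j} {k}
  A135: {c,e,h,i,j,k}
  A145: {c,i,j} {k}
  A234: {i,j} {k}
  A235: {e,h,i,j,k} {f} {g}
  A245: {i,j} {k}
  A345: {c,i,j} {k}
  A1234: {i,j} {k}
  A1235: {e,h,i,j,k}
  A1245: {i,j} {k}
  A1345: {c,i,j} {k}
  A2345: {i,j} {k}
  A12345: {i,j} {k}
C dims 9,18,18,9; δ0: rk 7, SNF 1^7; δ1: rk 11, SNF 1^11; δ2: rk 7, SNF 1^7
degree 0: 9−7−0 = 2 → Ȟ^0 ≅ Z^2
degree 1: 18−11−7 = 0 → Ȟ^1 ≅ 0
degree 2: 18−7−11 = 0 → Ȟ^2 ≅ 0

Ȟ^0(U;F) ≅ Z^2, Ȟ^1(U;F) ≅ 0 and Ȟ^2(U;F) ≅ 0


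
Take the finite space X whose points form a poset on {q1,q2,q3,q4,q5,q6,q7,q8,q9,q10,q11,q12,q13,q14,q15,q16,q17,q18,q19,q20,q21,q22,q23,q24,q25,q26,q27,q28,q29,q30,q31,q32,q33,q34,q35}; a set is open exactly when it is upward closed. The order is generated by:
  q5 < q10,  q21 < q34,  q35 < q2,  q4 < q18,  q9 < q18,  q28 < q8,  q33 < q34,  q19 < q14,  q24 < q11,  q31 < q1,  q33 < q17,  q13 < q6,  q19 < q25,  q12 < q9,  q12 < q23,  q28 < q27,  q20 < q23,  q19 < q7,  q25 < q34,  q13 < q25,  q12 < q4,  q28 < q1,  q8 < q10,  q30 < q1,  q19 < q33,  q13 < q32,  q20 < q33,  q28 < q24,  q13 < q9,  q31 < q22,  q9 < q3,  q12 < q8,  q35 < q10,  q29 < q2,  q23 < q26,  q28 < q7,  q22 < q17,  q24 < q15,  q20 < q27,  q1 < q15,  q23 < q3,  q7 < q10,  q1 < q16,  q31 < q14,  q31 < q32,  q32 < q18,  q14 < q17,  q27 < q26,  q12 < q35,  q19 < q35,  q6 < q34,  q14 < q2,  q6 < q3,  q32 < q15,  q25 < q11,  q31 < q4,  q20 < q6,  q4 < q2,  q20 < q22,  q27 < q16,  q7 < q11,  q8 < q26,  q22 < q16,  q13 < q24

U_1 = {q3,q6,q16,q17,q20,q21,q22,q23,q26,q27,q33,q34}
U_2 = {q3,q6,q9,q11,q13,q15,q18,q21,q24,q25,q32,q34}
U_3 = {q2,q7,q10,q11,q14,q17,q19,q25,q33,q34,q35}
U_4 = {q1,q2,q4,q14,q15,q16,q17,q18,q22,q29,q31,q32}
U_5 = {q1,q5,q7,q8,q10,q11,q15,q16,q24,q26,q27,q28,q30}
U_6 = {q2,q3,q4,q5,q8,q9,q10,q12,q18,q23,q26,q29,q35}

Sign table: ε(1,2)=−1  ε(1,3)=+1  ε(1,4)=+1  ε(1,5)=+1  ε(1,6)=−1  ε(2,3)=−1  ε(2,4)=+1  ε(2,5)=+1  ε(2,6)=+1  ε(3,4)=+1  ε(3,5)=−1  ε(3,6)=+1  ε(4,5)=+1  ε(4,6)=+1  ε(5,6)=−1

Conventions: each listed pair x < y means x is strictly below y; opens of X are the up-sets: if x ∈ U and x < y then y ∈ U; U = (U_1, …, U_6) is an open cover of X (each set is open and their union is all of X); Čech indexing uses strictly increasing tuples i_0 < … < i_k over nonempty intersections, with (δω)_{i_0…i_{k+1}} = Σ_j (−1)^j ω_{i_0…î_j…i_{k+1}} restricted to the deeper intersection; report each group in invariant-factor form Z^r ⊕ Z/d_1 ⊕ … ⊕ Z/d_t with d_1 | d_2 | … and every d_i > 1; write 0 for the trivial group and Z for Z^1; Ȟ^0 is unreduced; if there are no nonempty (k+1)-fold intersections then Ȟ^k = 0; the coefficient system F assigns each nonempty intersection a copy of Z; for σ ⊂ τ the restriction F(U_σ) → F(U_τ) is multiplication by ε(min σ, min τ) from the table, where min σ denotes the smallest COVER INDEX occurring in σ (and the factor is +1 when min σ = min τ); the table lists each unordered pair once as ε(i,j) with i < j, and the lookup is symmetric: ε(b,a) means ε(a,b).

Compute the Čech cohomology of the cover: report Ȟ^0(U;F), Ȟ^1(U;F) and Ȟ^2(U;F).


Ȟ^0(U;F) ≅ 0; Ȟ^1(U;F) ≅ Z/2; Ȟ^2(U;F) ≅ Z

nerve simplices:
  U12={q3,q6,q21,q34} U13={q17,q33,q34} U14={q16,q17,q22} U15={q16,q26,q27} U16={q3,q23,q26} U23={q11,q25,q34} U24={q15,q18,q32} U25={q11,q15,q24} U26={q3,q9,q18} U34={q2,q14,q17} U35={q7,q10,q11} U36={q2,q10,q35} U45={q1,q15,q16} U46={q2,q4,q18,q29} U56={q5,q8,q10,q26}
  U123={q34} U126={q3} U134={q17} U145={q16} U156={q26} U235={q11} U245={q15} U246={q18} U346={q2} U356={q10}
C dims 6,15,10; δ0: rk 6, SNF 1^5·2; δ1: rk 9, SNF 1^9
degree 0: 6−6−0 = 0 → Ȟ^0 ≅ 0
degree 1: 15−9−6 = 0 plus torsion [2] → Ȟ^1 ≅ Z/2
degree 2: 10−0−9 = 1 → Ȟ^2 ≅ Z


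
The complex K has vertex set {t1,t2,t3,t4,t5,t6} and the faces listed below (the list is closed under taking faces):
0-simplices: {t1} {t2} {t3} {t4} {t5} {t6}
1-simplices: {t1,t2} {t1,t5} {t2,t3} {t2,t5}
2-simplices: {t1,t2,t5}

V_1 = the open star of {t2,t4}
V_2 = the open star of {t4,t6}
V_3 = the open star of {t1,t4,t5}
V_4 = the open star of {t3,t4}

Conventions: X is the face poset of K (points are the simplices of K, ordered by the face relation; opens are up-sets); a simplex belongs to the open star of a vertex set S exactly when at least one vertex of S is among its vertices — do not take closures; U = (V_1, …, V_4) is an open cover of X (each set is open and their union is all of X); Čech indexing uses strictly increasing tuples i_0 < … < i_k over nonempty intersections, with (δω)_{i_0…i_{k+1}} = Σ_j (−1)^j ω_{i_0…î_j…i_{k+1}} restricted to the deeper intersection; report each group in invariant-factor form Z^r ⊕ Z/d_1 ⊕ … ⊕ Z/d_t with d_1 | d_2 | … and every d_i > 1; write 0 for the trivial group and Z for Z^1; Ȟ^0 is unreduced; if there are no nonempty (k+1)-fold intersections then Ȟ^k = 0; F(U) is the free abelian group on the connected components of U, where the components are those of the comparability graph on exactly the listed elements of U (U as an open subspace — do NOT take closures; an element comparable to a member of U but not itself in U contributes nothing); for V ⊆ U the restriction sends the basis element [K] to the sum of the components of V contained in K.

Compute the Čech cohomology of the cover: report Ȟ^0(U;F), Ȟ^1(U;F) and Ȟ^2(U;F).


nonempty overlaps:
  V1={{t2},{t4},{t1,t2},{t2,t3},{t2,t5},{t1,t2,t5}} V2={{t4},{t6}} V3={{t1},{t4},{t5},{t1,t2},{t1,t5},{t2,t5},{t1,t2,t5}} V4={{t3},{t4},{t2,t3}}
  V12={{t4}} V13={{t4},{t1,t2},{t2,t5},{t1,t2,t5}} V14={{t4},{t2,t3}} V23={{t4}} V24={{t4}} V34={{t4}}
  V123={{t4}} V124={{t4}} V134={{t4}} V234={{t4}}
  V1234={{t4}}
components per intersection:
  V1: {{t2},{t1,t2},{t2,t3},{t2,t5},{t1,t2,t5}} {{t4}}
  V2: {{t4}} {{t6}}
  V3: {{t1},{t5},{t1,t2},{t1,t5},{t2,t5},{t1,t2,t5}} {{t4}}
  V4: {{t3},{t2,t3}} {{t4}}
  V12: {{t4}}
  V13: {{t4}} {{t1,t2},{t2,t5},{t1,t2,t5}}
  V14: {{t4}} {{t2,t3}}
  V23: {{t4}}
  V24: {{t4}}
  V34: {{t4}}
  V123: {{t4}}
  V124: {{t4}}
  V134: {{t4}}
  V234: {{t4}}
  V1234: {{t4}}
C dims 8,8,4,1; δ0: rk 5, SNF 1^5; δ1: rk 3, SNF 1^3; δ2: rk 1, SNF 1^1
degree 0: 8−5−0 = 3 → Ȟ^0 ≅ Z^3
degree 1: 8−3−5 = 0 → Ȟ^1 ≅ 0
degree 2: 4−1−3 = 0 → Ȟ^2 ≅ 0

Ȟ^0(U;F) ≅ Z^3, Ȟ^1(U;F) ≅ 0, Ȟ^2(U;F) ≅ 0


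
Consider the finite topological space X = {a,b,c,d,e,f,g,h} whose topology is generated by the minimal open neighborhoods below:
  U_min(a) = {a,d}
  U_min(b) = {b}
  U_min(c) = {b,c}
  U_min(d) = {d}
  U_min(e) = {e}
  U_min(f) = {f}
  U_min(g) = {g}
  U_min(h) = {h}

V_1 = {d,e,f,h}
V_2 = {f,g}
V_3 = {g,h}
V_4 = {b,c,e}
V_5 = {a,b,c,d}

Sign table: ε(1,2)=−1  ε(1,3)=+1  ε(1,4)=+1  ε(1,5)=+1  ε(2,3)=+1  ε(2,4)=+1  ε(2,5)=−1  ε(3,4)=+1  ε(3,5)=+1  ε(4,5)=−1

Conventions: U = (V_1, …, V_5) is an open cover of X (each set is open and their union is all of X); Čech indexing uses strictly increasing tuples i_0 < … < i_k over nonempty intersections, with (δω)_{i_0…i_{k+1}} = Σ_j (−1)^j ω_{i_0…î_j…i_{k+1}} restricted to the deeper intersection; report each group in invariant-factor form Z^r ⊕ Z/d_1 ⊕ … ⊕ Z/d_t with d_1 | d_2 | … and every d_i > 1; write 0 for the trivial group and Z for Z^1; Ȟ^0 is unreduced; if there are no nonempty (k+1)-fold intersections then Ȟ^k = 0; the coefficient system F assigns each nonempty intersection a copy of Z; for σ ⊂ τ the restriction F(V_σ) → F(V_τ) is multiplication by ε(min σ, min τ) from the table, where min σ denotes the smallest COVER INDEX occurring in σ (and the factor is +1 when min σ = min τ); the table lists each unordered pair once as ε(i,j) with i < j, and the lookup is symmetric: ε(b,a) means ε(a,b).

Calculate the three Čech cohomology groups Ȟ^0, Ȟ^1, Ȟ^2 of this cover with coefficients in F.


nonempty intersections:
  V12={f} V13={h} V14={e} V15={d} V23={g} V45={b,c}
C dims 5,6; δ0: rk 5, SNF 1^4·2
Ȟ^0: (5−5)−0=0 ⇒ 0
Ȟ^1: (6−0)−5=1 plus torsion [2] ⇒ Z ⊕ Z/2
Ȟ^2: (0−0)−0=0 ⇒ 0

Ȟ^0 ≅ 0; Ȟ^1 ≅ Z ⊕ Z/2; Ȟ^2 ≅ 0


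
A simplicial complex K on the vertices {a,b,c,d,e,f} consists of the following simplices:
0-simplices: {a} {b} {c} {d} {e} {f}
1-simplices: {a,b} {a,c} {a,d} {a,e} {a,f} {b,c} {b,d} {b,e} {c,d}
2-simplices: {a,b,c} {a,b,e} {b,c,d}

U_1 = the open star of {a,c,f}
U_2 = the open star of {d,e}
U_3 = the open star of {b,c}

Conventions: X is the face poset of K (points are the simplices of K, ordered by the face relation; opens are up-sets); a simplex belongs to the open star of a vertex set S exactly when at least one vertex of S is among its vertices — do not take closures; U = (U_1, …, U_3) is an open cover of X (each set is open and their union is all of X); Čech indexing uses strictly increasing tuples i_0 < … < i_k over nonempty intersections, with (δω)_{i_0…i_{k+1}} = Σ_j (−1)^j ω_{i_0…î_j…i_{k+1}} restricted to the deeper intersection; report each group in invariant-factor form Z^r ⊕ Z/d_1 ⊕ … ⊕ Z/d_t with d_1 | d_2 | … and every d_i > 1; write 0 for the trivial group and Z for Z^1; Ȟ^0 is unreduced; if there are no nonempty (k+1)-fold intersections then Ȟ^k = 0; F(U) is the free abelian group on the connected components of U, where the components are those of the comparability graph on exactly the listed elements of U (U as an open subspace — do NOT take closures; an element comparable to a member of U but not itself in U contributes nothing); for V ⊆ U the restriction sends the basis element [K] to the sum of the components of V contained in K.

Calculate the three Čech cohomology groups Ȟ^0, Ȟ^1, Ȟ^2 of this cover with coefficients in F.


nonempty intersections:
  U1={{a},{c},{f},{a,b},{a,c},{a,d},{a,e},{a,f},{b,c},{c,d},{a,b,c},{a,b,e},{b,c,d}} U2={{d},{e},{a,d},{a,e},{b,d},{b,e},{c,d},{a,b,e},{b,c,d}} U3={{b},{c},{a,b},{a,c},{b,c},{b,d},{b,e},{c,d},{a,b,c},{a,b,e},{b,c,d}}
  U12={{a,d},{a,e},{c,d},{a,b,e},{b,c,d}} U13={{c},{a,b},{a,c},{b,c},{c,d},{a,b,c},{a,b,e},{b,c,d}} U23={{b,d},{b,e},{c,d},{a,b,e},{b,c,d}}
  U123={{c,d},{a,b,e},{b,c,d}}
components per intersection:
  U1: {{a},{c},{f},{a,b},{a,c},{a,d},{a,e},{a,f},{b,c},{c,d},{a,b,c},{a,b,e},{b,c,d}}
  U2: {{d},{a,d},{b,d},{c,d},{b,c,d}} {{e},{a,e},{b,e},{a,b,e}}
  U3: {{b},{c},{a,b},{a,c},{b,c},{b,d},{b,e},{c,d},{a,b,c},{a,b,e},{b,c,d}}
  U12: {{a,d}} {{a,e},{a,b,e}} {{c,d},{b,c,d}}
  U13: {{c},{a,b},{a,c},{b,c},{c,d},{a,b,c},{a,b,e},{b,c,d}}
  U23: {{b,d},{c,d},{b,c,d}} {{b,e},{a,b,e}}
  U123: {{c,d},{b,c,d}} {{a,b,e}}
C dims 4,6,2; δ0: rk 3, SNF 1^3; δ1: rk 2, SNF 1^2
Ȟ^0: (4−3)−0=1 ⇒ Z
Ȟ^1: (6−2)−3=1 ⇒ Z
Ȟ^2: (2−0)−2=0 ⇒ 0

Ȟ^0(U;F) ≅ Z, Ȟ^1(U;F) ≅ Z and Ȟ^2(U;F) ≅ 0


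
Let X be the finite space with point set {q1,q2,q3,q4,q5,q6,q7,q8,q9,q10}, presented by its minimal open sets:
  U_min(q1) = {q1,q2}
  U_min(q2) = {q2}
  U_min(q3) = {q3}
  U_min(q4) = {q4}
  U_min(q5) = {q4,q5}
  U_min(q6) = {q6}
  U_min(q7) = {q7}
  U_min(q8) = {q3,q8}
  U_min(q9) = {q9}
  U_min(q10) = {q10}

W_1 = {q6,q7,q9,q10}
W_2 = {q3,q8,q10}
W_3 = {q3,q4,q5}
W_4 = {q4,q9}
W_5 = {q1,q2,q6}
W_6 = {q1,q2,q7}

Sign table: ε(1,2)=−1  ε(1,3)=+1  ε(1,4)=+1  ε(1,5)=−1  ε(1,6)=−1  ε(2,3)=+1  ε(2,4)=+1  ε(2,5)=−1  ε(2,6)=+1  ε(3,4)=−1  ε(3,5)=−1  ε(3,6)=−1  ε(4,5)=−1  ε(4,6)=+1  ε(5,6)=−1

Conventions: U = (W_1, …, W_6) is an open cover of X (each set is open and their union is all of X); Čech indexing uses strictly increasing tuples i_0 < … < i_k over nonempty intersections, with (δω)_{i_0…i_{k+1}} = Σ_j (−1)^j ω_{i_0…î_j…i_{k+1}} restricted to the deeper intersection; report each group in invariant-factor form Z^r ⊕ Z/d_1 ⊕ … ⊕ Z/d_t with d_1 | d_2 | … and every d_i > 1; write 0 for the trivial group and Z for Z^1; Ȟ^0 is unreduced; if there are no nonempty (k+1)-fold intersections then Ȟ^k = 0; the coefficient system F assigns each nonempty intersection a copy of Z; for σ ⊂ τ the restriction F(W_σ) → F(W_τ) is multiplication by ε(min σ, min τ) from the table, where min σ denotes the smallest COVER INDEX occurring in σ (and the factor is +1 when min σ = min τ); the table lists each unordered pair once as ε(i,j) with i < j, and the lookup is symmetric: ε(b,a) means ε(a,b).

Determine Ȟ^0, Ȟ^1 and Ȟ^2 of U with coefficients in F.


intersection data:
  W12={q10} W14={q9} W15={q6} W16={q7} W23={q3} W34={q4} W56={q1,q2}
C dims 6,7; δ0: rk 6, SNF 1^5·2
Ȟ^0 = (6 − 6) − 0 = 0, so Ȟ^0 ≅ 0
Ȟ^1 = (7 − 0) − 6 = 1 plus torsion [2], so Ȟ^1 ≅ Z ⊕ Z/2
Ȟ^2 = (0 − 0) − 0 = 0, so Ȟ^2 ≅ 0

Ȟ^0(U;F) ≅ 0, Ȟ^1(U;F) ≅ Z ⊕ Z/2, Ȟ^2(U;F) ≅ 0


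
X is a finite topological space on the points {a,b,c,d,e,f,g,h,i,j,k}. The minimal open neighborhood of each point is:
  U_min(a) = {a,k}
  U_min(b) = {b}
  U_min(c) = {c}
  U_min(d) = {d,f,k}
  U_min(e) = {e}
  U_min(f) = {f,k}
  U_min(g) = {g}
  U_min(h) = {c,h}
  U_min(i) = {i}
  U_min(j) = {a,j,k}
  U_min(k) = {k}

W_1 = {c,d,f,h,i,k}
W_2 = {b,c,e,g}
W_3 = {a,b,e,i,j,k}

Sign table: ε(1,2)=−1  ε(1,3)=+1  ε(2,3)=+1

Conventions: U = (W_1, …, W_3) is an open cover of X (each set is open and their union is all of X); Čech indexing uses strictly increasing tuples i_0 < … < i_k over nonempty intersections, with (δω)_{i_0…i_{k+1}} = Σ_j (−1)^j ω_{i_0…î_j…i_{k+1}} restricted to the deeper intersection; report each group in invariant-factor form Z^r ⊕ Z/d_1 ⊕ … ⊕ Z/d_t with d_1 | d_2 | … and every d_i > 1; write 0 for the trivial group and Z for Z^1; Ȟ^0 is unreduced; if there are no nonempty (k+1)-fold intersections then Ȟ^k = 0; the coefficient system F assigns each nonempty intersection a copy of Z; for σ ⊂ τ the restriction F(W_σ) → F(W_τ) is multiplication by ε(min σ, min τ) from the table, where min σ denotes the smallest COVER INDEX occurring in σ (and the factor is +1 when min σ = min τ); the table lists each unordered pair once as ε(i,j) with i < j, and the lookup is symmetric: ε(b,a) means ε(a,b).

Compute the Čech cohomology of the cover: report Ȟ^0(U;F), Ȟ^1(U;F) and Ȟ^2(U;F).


Ȟ^0 ≅ 0; Ȟ^1 ≅ Z/2; Ȟ^2 ≅ 0

nonempty intersections:
  W12={c} W13={i,k} W23={b,e}
C dims 3,3; δ0: rk 3, SNF 1^2·2
Ȟ^0: (3−3)−0=0 ⇒ 0
Ȟ^1: (3−0)−3=0 plus torsion [2] ⇒ Z/2
Ȟ^2: (0−0)−0=0 ⇒ 0


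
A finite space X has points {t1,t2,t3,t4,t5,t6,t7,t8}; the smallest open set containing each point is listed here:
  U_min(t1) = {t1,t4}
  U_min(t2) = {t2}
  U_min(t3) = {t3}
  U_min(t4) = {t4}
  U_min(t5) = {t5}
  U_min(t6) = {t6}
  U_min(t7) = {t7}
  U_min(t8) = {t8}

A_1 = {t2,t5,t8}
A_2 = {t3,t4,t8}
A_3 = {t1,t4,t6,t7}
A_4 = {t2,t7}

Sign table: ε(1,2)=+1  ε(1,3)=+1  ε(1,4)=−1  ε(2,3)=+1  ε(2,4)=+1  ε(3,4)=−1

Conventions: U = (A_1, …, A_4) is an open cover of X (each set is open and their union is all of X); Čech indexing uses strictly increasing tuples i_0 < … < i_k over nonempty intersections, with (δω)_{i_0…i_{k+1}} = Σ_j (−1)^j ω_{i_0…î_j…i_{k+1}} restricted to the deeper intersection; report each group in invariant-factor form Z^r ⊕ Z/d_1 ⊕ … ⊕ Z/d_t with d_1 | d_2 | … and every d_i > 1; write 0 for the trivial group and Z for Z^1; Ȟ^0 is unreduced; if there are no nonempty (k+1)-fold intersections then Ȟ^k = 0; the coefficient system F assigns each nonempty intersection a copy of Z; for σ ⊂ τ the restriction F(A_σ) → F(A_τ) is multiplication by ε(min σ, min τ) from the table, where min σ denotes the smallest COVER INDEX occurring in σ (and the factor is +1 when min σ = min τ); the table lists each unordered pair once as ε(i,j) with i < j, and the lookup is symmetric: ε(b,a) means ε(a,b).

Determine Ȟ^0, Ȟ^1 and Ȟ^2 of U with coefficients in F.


Ȟ^0 = Z,  Ȟ^1 = Z,  Ȟ^2 = 0

intersection data:
  A12={t8} A14={t2} A23={t4} A34={t7}
C dims 4,4; δ0: rk 3, SNF 1^3
Ȟ^0 = (4 − 3) − 0 = 1, so Ȟ^0 ≅ Z
Ȟ^1 = (4 − 0) − 3 = 1, so Ȟ^1 ≅ Z
Ȟ^2 = (0 − 0) − 0 = 0, so Ȟ^2 ≅ 0


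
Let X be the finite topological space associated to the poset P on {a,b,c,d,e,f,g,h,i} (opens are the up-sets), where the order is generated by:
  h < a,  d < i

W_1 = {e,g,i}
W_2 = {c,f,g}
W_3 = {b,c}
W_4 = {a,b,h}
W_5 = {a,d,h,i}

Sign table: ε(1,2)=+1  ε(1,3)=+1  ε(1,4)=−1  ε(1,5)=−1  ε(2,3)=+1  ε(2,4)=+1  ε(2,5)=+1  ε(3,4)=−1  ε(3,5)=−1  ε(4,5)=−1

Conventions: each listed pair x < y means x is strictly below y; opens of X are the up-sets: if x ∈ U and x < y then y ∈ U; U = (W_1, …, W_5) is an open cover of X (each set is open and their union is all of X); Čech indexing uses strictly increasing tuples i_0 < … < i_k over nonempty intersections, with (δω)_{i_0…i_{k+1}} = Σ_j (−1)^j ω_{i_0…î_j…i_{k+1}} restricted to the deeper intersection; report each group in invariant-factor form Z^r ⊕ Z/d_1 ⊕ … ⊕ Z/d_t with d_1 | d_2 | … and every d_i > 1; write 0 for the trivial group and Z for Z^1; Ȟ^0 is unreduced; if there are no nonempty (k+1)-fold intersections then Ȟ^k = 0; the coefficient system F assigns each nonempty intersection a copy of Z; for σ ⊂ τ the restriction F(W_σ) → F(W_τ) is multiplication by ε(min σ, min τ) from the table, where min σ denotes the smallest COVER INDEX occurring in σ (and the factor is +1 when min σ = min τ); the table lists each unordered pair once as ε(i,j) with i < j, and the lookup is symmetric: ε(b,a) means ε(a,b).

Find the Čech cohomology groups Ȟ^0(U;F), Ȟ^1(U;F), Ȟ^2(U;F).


nonempty overlaps:
  W12={g} W15={i} W23={c} W34={b} W45={a,h}
C dims 5,5; δ0: rk 5, SNF 1^4·2
degree 0: 5−5−0 = 0 → Ȟ^0 ≅ 0
degree 1: 5−0−5 = 0 plus torsion [2] → Ȟ^1 ≅ Z/2
degree 2: 0−0−0 = 0 → Ȟ^2 ≅ 0

Ȟ^0 = 0; Ȟ^1 = Z/2; Ȟ^2 = 0
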